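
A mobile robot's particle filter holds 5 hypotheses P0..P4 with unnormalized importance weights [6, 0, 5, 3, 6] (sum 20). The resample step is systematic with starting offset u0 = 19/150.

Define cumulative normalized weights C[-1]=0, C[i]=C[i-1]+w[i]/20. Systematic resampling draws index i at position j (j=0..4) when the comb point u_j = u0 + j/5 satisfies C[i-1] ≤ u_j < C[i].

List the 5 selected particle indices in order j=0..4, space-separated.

0 2 2 4 4

C = [3/10, 3/10, 11/20, 7/10, 1]
j=0: u_0=19/150 ∈ [0, 3/10) → index 0
j=1: u_1=49/150 ∈ [3/10, 11/20) → index 2
j=2: u_2=79/150 ∈ [3/10, 11/20) → index 2
j=3: u_3=109/150 ∈ [7/10, 1) → index 4
j=4: u_4=139/150 ∈ [7/10, 1) → index 4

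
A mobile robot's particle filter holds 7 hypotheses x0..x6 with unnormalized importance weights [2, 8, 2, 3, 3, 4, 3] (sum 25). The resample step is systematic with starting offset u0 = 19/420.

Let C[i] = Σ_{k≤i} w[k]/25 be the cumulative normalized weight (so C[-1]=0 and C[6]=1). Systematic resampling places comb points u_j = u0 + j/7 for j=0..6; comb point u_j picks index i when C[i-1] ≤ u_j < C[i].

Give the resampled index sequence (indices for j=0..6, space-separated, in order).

0 1 1 2 4 5 6

C = [2/25, 2/5, 12/25, 3/5, 18/25, 22/25, 1]
j=0: u_0=19/420 ∈ [0, 2/25) → index 0
j=1: u_1=79/420 ∈ [2/25, 2/5) → index 1
j=2: u_2=139/420 ∈ [2/25, 2/5) → index 1
j=3: u_3=199/420 ∈ [2/5, 12/25) → index 2
j=4: u_4=37/60 ∈ [3/5, 18/25) → index 4
j=5: u_5=319/420 ∈ [18/25, 22/25) → index 5
j=6: u_6=379/420 ∈ [22/25, 1) → index 6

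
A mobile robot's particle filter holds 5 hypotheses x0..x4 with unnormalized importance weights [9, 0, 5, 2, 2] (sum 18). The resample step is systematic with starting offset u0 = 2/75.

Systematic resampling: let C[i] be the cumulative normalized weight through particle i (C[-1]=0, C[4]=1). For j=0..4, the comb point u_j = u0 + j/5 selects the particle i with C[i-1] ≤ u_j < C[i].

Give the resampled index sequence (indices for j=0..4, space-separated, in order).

C = [1/2, 1/2, 7/9, 8/9, 1]
j=0: u_0=2/75 ∈ [0, 1/2) → index 0
j=1: u_1=17/75 ∈ [0, 1/2) → index 0
j=2: u_2=32/75 ∈ [0, 1/2) → index 0
j=3: u_3=47/75 ∈ [1/2, 7/9) → index 2
j=4: u_4=62/75 ∈ [7/9, 8/9) → index 3

0 0 0 2 3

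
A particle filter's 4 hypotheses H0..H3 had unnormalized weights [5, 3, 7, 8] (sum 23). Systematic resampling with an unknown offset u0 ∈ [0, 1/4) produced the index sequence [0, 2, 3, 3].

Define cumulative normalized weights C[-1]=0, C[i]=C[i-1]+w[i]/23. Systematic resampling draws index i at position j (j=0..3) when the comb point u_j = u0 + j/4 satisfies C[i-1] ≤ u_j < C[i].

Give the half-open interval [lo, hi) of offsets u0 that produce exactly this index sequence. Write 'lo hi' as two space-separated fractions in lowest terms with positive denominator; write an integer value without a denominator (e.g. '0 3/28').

7/46 5/23

C = [5/23, 8/23, 15/23, 1]
j=0 picked index 0: u0 ∈ [0, 5/23)
j=1 picked index 2: u0 ∈ [9/92, 37/92)
j=2 picked index 3: u0 ∈ [7/46, 1/2)
j=3 picked index 3: u0 ∈ [-9/92, 1/4)
intersection: [7/46, 5/23)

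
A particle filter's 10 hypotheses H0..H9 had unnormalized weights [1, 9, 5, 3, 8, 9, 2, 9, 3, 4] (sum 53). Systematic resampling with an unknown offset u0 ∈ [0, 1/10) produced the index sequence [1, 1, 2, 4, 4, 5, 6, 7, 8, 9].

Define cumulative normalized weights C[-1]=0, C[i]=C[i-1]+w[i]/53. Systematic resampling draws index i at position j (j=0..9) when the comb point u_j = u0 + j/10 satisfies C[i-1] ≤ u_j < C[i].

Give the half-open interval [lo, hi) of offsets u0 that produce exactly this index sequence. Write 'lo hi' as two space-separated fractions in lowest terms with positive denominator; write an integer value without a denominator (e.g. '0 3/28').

18/265 22/265

C = [1/53, 10/53, 15/53, 18/53, 26/53, 35/53, 37/53, 46/53, 49/53, 1]
j=0 picked index 1: u0 ∈ [1/53, 10/53)
j=1 picked index 1: u0 ∈ [-43/530, 47/530)
j=2 picked index 2: u0 ∈ [-3/265, 22/265)
j=3 picked index 4: u0 ∈ [21/530, 101/530)
j=4 picked index 4: u0 ∈ [-16/265, 24/265)
j=5 picked index 5: u0 ∈ [-1/106, 17/106)
j=6 picked index 6: u0 ∈ [16/265, 26/265)
j=7 picked index 7: u0 ∈ [-1/530, 89/530)
j=8 picked index 8: u0 ∈ [18/265, 33/265)
j=9 picked index 9: u0 ∈ [13/530, 1/10)
intersection: [18/265, 22/265)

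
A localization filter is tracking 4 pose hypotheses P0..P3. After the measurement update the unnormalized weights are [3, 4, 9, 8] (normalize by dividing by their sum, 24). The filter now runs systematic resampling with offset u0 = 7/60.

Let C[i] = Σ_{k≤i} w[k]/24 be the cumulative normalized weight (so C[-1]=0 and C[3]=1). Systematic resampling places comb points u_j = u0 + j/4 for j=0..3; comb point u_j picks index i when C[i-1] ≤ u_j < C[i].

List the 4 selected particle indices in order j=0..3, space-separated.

C = [1/8, 7/24, 2/3, 1]
j=0: u_0=7/60 ∈ [0, 1/8) → index 0
j=1: u_1=11/30 ∈ [7/24, 2/3) → index 2
j=2: u_2=37/60 ∈ [7/24, 2/3) → index 2
j=3: u_3=13/15 ∈ [2/3, 1) → index 3

0 2 2 3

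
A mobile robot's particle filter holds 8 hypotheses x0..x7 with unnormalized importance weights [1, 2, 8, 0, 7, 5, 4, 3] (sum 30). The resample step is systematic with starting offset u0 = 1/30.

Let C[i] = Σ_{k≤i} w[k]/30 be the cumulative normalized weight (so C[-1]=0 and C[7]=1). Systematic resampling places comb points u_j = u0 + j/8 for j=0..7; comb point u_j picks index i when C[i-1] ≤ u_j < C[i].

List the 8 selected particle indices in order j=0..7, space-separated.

C = [1/30, 1/10, 11/30, 11/30, 3/5, 23/30, 9/10, 1]
j=0: u_0=1/30 ∈ [1/30, 1/10) → index 1
j=1: u_1=19/120 ∈ [1/10, 11/30) → index 2
j=2: u_2=17/60 ∈ [1/10, 11/30) → index 2
j=3: u_3=49/120 ∈ [11/30, 3/5) → index 4
j=4: u_4=8/15 ∈ [11/30, 3/5) → index 4
j=5: u_5=79/120 ∈ [3/5, 23/30) → index 5
j=6: u_6=47/60 ∈ [23/30, 9/10) → index 6
j=7: u_7=109/120 ∈ [9/10, 1) → index 7

1 2 2 4 4 5 6 7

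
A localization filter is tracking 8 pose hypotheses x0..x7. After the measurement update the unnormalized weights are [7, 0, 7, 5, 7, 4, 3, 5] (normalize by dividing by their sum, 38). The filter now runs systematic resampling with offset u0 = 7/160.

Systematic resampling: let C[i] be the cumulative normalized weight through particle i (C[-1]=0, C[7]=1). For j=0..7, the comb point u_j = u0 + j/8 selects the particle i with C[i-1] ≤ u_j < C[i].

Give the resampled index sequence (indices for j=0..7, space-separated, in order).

0 0 2 3 4 4 6 7

C = [7/38, 7/38, 7/19, 1/2, 13/19, 15/19, 33/38, 1]
j=0: u_0=7/160 ∈ [0, 7/38) → index 0
j=1: u_1=27/160 ∈ [0, 7/38) → index 0
j=2: u_2=47/160 ∈ [7/38, 7/19) → index 2
j=3: u_3=67/160 ∈ [7/19, 1/2) → index 3
j=4: u_4=87/160 ∈ [1/2, 13/19) → index 4
j=5: u_5=107/160 ∈ [1/2, 13/19) → index 4
j=6: u_6=127/160 ∈ [15/19, 33/38) → index 6
j=7: u_7=147/160 ∈ [33/38, 1) → index 7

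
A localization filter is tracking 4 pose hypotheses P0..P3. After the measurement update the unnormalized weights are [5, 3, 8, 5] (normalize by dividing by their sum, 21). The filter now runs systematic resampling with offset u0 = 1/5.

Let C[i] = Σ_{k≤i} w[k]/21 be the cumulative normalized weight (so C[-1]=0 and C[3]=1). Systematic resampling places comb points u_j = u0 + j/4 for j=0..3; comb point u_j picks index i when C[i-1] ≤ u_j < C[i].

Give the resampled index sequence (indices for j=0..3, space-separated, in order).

0 2 2 3

C = [5/21, 8/21, 16/21, 1]
j=0: u_0=1/5 ∈ [0, 5/21) → index 0
j=1: u_1=9/20 ∈ [8/21, 16/21) → index 2
j=2: u_2=7/10 ∈ [8/21, 16/21) → index 2
j=3: u_3=19/20 ∈ [16/21, 1) → index 3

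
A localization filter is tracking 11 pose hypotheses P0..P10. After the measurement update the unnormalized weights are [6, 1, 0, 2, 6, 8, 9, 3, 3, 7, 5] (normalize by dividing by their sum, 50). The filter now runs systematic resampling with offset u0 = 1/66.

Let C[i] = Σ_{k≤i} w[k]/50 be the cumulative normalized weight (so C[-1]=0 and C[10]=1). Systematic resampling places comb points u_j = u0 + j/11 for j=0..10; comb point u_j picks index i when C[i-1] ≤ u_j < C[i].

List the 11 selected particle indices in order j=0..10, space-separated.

0 0 4 4 5 6 6 7 8 9 10

C = [3/25, 7/50, 7/50, 9/50, 3/10, 23/50, 16/25, 7/10, 19/25, 9/10, 1]
j=0: u_0=1/66 ∈ [0, 3/25) → index 0
j=1: u_1=7/66 ∈ [0, 3/25) → index 0
j=2: u_2=13/66 ∈ [9/50, 3/10) → index 4
j=3: u_3=19/66 ∈ [9/50, 3/10) → index 4
j=4: u_4=25/66 ∈ [3/10, 23/50) → index 5
j=5: u_5=31/66 ∈ [23/50, 16/25) → index 6
j=6: u_6=37/66 ∈ [23/50, 16/25) → index 6
j=7: u_7=43/66 ∈ [16/25, 7/10) → index 7
j=8: u_8=49/66 ∈ [7/10, 19/25) → index 8
j=9: u_9=5/6 ∈ [19/25, 9/10) → index 9
j=10: u_10=61/66 ∈ [9/10, 1) → index 10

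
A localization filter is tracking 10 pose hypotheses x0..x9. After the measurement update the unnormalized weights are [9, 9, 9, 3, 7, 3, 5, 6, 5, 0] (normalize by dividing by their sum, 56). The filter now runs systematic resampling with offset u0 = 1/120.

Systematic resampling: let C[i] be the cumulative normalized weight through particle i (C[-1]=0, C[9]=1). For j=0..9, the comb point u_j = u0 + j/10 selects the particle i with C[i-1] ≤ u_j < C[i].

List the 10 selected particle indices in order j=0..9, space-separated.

0 0 1 1 2 3 4 5 7 7

C = [9/56, 9/28, 27/56, 15/28, 37/56, 5/7, 45/56, 51/56, 1, 1]
j=0: u_0=1/120 ∈ [0, 9/56) → index 0
j=1: u_1=13/120 ∈ [0, 9/56) → index 0
j=2: u_2=5/24 ∈ [9/56, 9/28) → index 1
j=3: u_3=37/120 ∈ [9/56, 9/28) → index 1
j=4: u_4=49/120 ∈ [9/28, 27/56) → index 2
j=5: u_5=61/120 ∈ [27/56, 15/28) → index 3
j=6: u_6=73/120 ∈ [15/28, 37/56) → index 4
j=7: u_7=17/24 ∈ [37/56, 5/7) → index 5
j=8: u_8=97/120 ∈ [45/56, 51/56) → index 7
j=9: u_9=109/120 ∈ [45/56, 51/56) → index 7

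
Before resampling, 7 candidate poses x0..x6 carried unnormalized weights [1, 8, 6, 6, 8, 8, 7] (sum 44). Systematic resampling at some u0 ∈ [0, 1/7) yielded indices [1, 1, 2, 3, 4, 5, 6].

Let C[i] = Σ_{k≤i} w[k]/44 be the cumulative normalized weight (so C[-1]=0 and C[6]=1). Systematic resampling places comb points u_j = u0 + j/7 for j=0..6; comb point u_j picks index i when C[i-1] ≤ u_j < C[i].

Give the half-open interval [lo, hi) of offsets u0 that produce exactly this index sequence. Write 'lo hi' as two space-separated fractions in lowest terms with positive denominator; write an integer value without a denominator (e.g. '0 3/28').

C = [1/44, 9/44, 15/44, 21/44, 29/44, 37/44, 1]
j=0 picked index 1: u0 ∈ [1/44, 9/44)
j=1 picked index 1: u0 ∈ [-37/308, 19/308)
j=2 picked index 2: u0 ∈ [-25/308, 17/308)
j=3 picked index 3: u0 ∈ [-27/308, 15/308)
j=4 picked index 4: u0 ∈ [-29/308, 27/308)
j=5 picked index 5: u0 ∈ [-17/308, 39/308)
j=6 picked index 6: u0 ∈ [-5/308, 1/7)
intersection: [1/44, 15/308)

1/44 15/308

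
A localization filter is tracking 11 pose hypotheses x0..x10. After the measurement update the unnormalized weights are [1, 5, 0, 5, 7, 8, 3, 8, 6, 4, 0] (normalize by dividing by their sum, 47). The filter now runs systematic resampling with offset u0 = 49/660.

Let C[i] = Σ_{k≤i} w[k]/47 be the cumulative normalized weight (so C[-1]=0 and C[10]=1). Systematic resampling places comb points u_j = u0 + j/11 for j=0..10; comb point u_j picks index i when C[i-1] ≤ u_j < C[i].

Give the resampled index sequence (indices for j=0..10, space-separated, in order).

C = [1/47, 6/47, 6/47, 11/47, 18/47, 26/47, 29/47, 37/47, 43/47, 1, 1]
j=0: u_0=49/660 ∈ [1/47, 6/47) → index 1
j=1: u_1=109/660 ∈ [6/47, 11/47) → index 3
j=2: u_2=169/660 ∈ [11/47, 18/47) → index 4
j=3: u_3=229/660 ∈ [11/47, 18/47) → index 4
j=4: u_4=289/660 ∈ [18/47, 26/47) → index 5
j=5: u_5=349/660 ∈ [18/47, 26/47) → index 5
j=6: u_6=409/660 ∈ [29/47, 37/47) → index 7
j=7: u_7=469/660 ∈ [29/47, 37/47) → index 7
j=8: u_8=529/660 ∈ [37/47, 43/47) → index 8
j=9: u_9=589/660 ∈ [37/47, 43/47) → index 8
j=10: u_10=59/60 ∈ [43/47, 1) → index 9

1 3 4 4 5 5 7 7 8 8 9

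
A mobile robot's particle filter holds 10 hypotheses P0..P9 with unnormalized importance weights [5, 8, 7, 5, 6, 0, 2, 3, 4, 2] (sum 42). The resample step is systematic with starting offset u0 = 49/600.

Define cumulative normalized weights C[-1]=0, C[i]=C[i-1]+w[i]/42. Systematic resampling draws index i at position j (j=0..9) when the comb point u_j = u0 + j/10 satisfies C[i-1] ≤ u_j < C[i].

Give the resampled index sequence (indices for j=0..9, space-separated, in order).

C = [5/42, 13/42, 10/21, 25/42, 31/42, 31/42, 11/14, 6/7, 20/21, 1]
j=0: u_0=49/600 ∈ [0, 5/42) → index 0
j=1: u_1=109/600 ∈ [5/42, 13/42) → index 1
j=2: u_2=169/600 ∈ [5/42, 13/42) → index 1
j=3: u_3=229/600 ∈ [13/42, 10/21) → index 2
j=4: u_4=289/600 ∈ [10/21, 25/42) → index 3
j=5: u_5=349/600 ∈ [10/21, 25/42) → index 3
j=6: u_6=409/600 ∈ [25/42, 31/42) → index 4
j=7: u_7=469/600 ∈ [31/42, 11/14) → index 6
j=8: u_8=529/600 ∈ [6/7, 20/21) → index 8
j=9: u_9=589/600 ∈ [20/21, 1) → index 9

0 1 1 2 3 3 4 6 8 9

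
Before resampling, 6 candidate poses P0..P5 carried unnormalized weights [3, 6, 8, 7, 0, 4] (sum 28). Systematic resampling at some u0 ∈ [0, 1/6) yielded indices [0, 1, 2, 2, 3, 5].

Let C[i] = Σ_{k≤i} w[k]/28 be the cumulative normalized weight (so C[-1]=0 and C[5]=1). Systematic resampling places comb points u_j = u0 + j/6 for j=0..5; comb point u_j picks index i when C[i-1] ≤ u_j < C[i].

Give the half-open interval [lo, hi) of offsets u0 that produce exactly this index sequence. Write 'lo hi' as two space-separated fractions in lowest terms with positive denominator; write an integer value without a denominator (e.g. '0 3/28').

1/42 3/28

C = [3/28, 9/28, 17/28, 6/7, 6/7, 1]
j=0 picked index 0: u0 ∈ [0, 3/28)
j=1 picked index 1: u0 ∈ [-5/84, 13/84)
j=2 picked index 2: u0 ∈ [-1/84, 23/84)
j=3 picked index 2: u0 ∈ [-5/28, 3/28)
j=4 picked index 3: u0 ∈ [-5/84, 4/21)
j=5 picked index 5: u0 ∈ [1/42, 1/6)
intersection: [1/42, 3/28)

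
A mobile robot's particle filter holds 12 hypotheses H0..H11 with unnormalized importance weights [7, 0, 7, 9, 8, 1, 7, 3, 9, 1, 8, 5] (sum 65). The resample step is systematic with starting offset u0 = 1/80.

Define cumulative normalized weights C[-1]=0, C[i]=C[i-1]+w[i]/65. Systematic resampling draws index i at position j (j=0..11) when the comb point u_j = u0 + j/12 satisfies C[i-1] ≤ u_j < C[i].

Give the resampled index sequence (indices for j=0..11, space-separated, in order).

C = [7/65, 7/65, 14/65, 23/65, 31/65, 32/65, 3/5, 42/65, 51/65, 4/5, 12/13, 1]
j=0: u_0=1/80 ∈ [0, 7/65) → index 0
j=1: u_1=23/240 ∈ [0, 7/65) → index 0
j=2: u_2=43/240 ∈ [7/65, 14/65) → index 2
j=3: u_3=21/80 ∈ [14/65, 23/65) → index 3
j=4: u_4=83/240 ∈ [14/65, 23/65) → index 3
j=5: u_5=103/240 ∈ [23/65, 31/65) → index 4
j=6: u_6=41/80 ∈ [32/65, 3/5) → index 6
j=7: u_7=143/240 ∈ [32/65, 3/5) → index 6
j=8: u_8=163/240 ∈ [42/65, 51/65) → index 8
j=9: u_9=61/80 ∈ [42/65, 51/65) → index 8
j=10: u_10=203/240 ∈ [4/5, 12/13) → index 10
j=11: u_11=223/240 ∈ [12/13, 1) → index 11

0 0 2 3 3 4 6 6 8 8 10 11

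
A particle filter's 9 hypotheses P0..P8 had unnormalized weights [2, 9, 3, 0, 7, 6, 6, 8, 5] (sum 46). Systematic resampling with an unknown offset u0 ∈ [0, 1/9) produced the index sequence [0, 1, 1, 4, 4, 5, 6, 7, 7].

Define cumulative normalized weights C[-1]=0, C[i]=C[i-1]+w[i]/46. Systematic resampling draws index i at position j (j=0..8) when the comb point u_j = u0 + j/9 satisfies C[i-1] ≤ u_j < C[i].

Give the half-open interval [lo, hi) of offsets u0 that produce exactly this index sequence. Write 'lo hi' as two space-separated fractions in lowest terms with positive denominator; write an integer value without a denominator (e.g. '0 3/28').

C = [1/23, 11/46, 7/23, 7/23, 21/46, 27/46, 33/46, 41/46, 1]
j=0 picked index 0: u0 ∈ [0, 1/23)
j=1 picked index 1: u0 ∈ [-14/207, 53/414)
j=2 picked index 1: u0 ∈ [-37/207, 7/414)
j=3 picked index 4: u0 ∈ [-2/69, 17/138)
j=4 picked index 4: u0 ∈ [-29/207, 5/414)
j=5 picked index 5: u0 ∈ [-41/414, 13/414)
j=6 picked index 6: u0 ∈ [-11/138, 7/138)
j=7 picked index 7: u0 ∈ [-25/414, 47/414)
j=8 picked index 7: u0 ∈ [-71/414, 1/414)
intersection: [0, 1/414)

0 1/414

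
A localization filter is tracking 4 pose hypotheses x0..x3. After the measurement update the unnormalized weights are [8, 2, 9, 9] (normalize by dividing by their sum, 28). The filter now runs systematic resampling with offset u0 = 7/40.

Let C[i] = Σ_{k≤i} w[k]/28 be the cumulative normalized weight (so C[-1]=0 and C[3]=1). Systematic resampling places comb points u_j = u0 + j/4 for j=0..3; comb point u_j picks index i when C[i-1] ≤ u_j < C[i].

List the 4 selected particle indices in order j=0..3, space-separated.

C = [2/7, 5/14, 19/28, 1]
j=0: u_0=7/40 ∈ [0, 2/7) → index 0
j=1: u_1=17/40 ∈ [5/14, 19/28) → index 2
j=2: u_2=27/40 ∈ [5/14, 19/28) → index 2
j=3: u_3=37/40 ∈ [19/28, 1) → index 3

0 2 2 3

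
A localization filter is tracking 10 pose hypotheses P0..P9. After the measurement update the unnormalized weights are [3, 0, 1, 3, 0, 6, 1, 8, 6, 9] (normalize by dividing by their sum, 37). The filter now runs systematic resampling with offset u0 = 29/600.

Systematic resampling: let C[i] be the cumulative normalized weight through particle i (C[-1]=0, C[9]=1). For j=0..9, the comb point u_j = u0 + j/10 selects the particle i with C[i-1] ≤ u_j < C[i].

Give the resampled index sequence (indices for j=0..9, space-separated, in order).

0 3 5 5 7 7 8 8 9 9

C = [3/37, 3/37, 4/37, 7/37, 7/37, 13/37, 14/37, 22/37, 28/37, 1]
j=0: u_0=29/600 ∈ [0, 3/37) → index 0
j=1: u_1=89/600 ∈ [4/37, 7/37) → index 3
j=2: u_2=149/600 ∈ [7/37, 13/37) → index 5
j=3: u_3=209/600 ∈ [7/37, 13/37) → index 5
j=4: u_4=269/600 ∈ [14/37, 22/37) → index 7
j=5: u_5=329/600 ∈ [14/37, 22/37) → index 7
j=6: u_6=389/600 ∈ [22/37, 28/37) → index 8
j=7: u_7=449/600 ∈ [22/37, 28/37) → index 8
j=8: u_8=509/600 ∈ [28/37, 1) → index 9
j=9: u_9=569/600 ∈ [28/37, 1) → index 9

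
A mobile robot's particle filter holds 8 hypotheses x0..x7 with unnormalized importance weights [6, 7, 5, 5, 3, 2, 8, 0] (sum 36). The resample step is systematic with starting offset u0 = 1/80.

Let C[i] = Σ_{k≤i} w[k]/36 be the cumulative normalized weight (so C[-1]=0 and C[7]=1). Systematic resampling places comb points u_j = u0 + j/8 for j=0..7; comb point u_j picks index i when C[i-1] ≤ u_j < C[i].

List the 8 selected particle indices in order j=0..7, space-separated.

C = [1/6, 13/36, 1/2, 23/36, 13/18, 7/9, 1, 1]
j=0: u_0=1/80 ∈ [0, 1/6) → index 0
j=1: u_1=11/80 ∈ [0, 1/6) → index 0
j=2: u_2=21/80 ∈ [1/6, 13/36) → index 1
j=3: u_3=31/80 ∈ [13/36, 1/2) → index 2
j=4: u_4=41/80 ∈ [1/2, 23/36) → index 3
j=5: u_5=51/80 ∈ [1/2, 23/36) → index 3
j=6: u_6=61/80 ∈ [13/18, 7/9) → index 5
j=7: u_7=71/80 ∈ [7/9, 1) → index 6

0 0 1 2 3 3 5 6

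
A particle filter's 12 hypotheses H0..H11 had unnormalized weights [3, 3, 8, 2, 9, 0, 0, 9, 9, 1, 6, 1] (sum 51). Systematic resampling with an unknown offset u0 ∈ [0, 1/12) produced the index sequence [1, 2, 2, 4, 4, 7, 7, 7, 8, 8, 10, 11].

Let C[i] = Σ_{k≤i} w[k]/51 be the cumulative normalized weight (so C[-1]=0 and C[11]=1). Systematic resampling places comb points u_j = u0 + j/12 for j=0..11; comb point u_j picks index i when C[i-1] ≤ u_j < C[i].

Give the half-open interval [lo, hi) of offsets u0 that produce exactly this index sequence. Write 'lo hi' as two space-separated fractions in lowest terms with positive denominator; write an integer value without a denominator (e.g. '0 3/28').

5/68 1/12

C = [1/17, 2/17, 14/51, 16/51, 25/51, 25/51, 25/51, 2/3, 43/51, 44/51, 50/51, 1]
j=0 picked index 1: u0 ∈ [1/17, 2/17)
j=1 picked index 2: u0 ∈ [7/204, 13/68)
j=2 picked index 2: u0 ∈ [-5/102, 11/102)
j=3 picked index 4: u0 ∈ [13/204, 49/204)
j=4 picked index 4: u0 ∈ [-1/51, 8/51)
j=5 picked index 7: u0 ∈ [5/68, 1/4)
j=6 picked index 7: u0 ∈ [-1/102, 1/6)
j=7 picked index 7: u0 ∈ [-19/204, 1/12)
j=8 picked index 8: u0 ∈ [0, 3/17)
j=9 picked index 8: u0 ∈ [-1/12, 19/204)
j=10 picked index 10: u0 ∈ [1/34, 5/34)
j=11 picked index 11: u0 ∈ [13/204, 1/12)
intersection: [5/68, 1/12)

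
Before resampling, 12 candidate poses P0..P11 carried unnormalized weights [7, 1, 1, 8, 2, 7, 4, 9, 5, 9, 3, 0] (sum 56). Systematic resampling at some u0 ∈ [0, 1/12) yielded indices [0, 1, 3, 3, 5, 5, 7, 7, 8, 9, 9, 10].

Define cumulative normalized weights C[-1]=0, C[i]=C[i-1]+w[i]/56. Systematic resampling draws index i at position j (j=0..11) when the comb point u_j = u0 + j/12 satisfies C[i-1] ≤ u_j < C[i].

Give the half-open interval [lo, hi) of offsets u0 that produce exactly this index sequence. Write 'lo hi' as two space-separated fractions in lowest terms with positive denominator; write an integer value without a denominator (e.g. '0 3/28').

1/24 1/21

C = [1/8, 1/7, 9/56, 17/56, 19/56, 13/28, 15/28, 39/56, 11/14, 53/56, 1, 1]
j=0 picked index 0: u0 ∈ [0, 1/8)
j=1 picked index 1: u0 ∈ [1/24, 5/84)
j=2 picked index 3: u0 ∈ [-1/168, 23/168)
j=3 picked index 3: u0 ∈ [-5/56, 3/56)
j=4 picked index 5: u0 ∈ [1/168, 11/84)
j=5 picked index 5: u0 ∈ [-13/168, 1/21)
j=6 picked index 7: u0 ∈ [1/28, 11/56)
j=7 picked index 7: u0 ∈ [-1/21, 19/168)
j=8 picked index 8: u0 ∈ [5/168, 5/42)
j=9 picked index 9: u0 ∈ [1/28, 11/56)
j=10 picked index 9: u0 ∈ [-1/21, 19/168)
j=11 picked index 10: u0 ∈ [5/168, 1/12)
intersection: [1/24, 1/21)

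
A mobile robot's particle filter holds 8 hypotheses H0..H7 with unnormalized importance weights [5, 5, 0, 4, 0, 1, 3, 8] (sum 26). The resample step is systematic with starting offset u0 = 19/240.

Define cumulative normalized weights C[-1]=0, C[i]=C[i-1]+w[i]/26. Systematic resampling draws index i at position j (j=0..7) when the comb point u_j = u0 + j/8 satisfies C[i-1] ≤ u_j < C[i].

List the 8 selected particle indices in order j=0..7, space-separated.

0 1 1 3 6 7 7 7

C = [5/26, 5/13, 5/13, 7/13, 7/13, 15/26, 9/13, 1]
j=0: u_0=19/240 ∈ [0, 5/26) → index 0
j=1: u_1=49/240 ∈ [5/26, 5/13) → index 1
j=2: u_2=79/240 ∈ [5/26, 5/13) → index 1
j=3: u_3=109/240 ∈ [5/13, 7/13) → index 3
j=4: u_4=139/240 ∈ [15/26, 9/13) → index 6
j=5: u_5=169/240 ∈ [9/13, 1) → index 7
j=6: u_6=199/240 ∈ [9/13, 1) → index 7
j=7: u_7=229/240 ∈ [9/13, 1) → index 7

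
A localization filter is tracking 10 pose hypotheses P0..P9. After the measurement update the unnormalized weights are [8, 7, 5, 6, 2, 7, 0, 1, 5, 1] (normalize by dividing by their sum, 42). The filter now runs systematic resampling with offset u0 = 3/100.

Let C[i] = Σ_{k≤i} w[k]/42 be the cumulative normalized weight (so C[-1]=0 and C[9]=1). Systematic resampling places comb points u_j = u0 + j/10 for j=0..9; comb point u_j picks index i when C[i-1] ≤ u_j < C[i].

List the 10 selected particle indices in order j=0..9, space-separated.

C = [4/21, 5/14, 10/21, 13/21, 2/3, 5/6, 5/6, 6/7, 41/42, 1]
j=0: u_0=3/100 ∈ [0, 4/21) → index 0
j=1: u_1=13/100 ∈ [0, 4/21) → index 0
j=2: u_2=23/100 ∈ [4/21, 5/14) → index 1
j=3: u_3=33/100 ∈ [4/21, 5/14) → index 1
j=4: u_4=43/100 ∈ [5/14, 10/21) → index 2
j=5: u_5=53/100 ∈ [10/21, 13/21) → index 3
j=6: u_6=63/100 ∈ [13/21, 2/3) → index 4
j=7: u_7=73/100 ∈ [2/3, 5/6) → index 5
j=8: u_8=83/100 ∈ [2/3, 5/6) → index 5
j=9: u_9=93/100 ∈ [6/7, 41/42) → index 8

0 0 1 1 2 3 4 5 5 8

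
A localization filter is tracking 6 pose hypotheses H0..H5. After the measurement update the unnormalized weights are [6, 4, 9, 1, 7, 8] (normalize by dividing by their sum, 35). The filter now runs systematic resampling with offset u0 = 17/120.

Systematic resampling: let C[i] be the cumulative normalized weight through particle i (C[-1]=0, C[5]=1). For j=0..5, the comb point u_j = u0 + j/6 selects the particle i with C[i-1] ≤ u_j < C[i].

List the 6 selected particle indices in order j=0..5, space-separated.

0 2 2 4 5 5

C = [6/35, 2/7, 19/35, 4/7, 27/35, 1]
j=0: u_0=17/120 ∈ [0, 6/35) → index 0
j=1: u_1=37/120 ∈ [2/7, 19/35) → index 2
j=2: u_2=19/40 ∈ [2/7, 19/35) → index 2
j=3: u_3=77/120 ∈ [4/7, 27/35) → index 4
j=4: u_4=97/120 ∈ [27/35, 1) → index 5
j=5: u_5=39/40 ∈ [27/35, 1) → index 5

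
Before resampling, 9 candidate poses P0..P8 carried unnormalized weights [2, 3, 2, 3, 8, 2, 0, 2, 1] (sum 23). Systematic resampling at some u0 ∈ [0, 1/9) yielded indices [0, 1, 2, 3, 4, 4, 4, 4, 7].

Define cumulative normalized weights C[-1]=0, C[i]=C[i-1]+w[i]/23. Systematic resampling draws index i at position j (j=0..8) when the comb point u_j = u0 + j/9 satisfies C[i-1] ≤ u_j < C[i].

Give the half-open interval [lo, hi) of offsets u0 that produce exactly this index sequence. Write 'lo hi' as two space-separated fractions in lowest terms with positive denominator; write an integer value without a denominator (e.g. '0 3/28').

0 1/207

C = [2/23, 5/23, 7/23, 10/23, 18/23, 20/23, 20/23, 22/23, 1]
j=0 picked index 0: u0 ∈ [0, 2/23)
j=1 picked index 1: u0 ∈ [-5/207, 22/207)
j=2 picked index 2: u0 ∈ [-1/207, 17/207)
j=3 picked index 3: u0 ∈ [-2/69, 7/69)
j=4 picked index 4: u0 ∈ [-2/207, 70/207)
j=5 picked index 4: u0 ∈ [-25/207, 47/207)
j=6 picked index 4: u0 ∈ [-16/69, 8/69)
j=7 picked index 4: u0 ∈ [-71/207, 1/207)
j=8 picked index 7: u0 ∈ [-4/207, 14/207)
intersection: [0, 1/207)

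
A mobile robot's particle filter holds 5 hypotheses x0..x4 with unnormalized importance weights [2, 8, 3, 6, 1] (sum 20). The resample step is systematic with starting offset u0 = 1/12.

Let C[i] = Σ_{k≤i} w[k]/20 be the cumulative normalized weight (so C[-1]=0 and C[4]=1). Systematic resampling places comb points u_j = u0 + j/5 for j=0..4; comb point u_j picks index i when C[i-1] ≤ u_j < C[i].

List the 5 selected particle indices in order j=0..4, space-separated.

C = [1/10, 1/2, 13/20, 19/20, 1]
j=0: u_0=1/12 ∈ [0, 1/10) → index 0
j=1: u_1=17/60 ∈ [1/10, 1/2) → index 1
j=2: u_2=29/60 ∈ [1/10, 1/2) → index 1
j=3: u_3=41/60 ∈ [13/20, 19/20) → index 3
j=4: u_4=53/60 ∈ [13/20, 19/20) → index 3

0 1 1 3 3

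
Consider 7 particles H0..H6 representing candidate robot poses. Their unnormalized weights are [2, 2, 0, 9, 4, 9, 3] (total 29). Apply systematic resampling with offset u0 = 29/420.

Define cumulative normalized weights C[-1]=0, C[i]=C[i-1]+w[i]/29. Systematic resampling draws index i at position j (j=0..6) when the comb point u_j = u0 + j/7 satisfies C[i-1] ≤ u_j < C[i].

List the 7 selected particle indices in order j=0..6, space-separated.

C = [2/29, 4/29, 4/29, 13/29, 17/29, 26/29, 1]
j=0: u_0=29/420 ∈ [2/29, 4/29) → index 1
j=1: u_1=89/420 ∈ [4/29, 13/29) → index 3
j=2: u_2=149/420 ∈ [4/29, 13/29) → index 3
j=3: u_3=209/420 ∈ [13/29, 17/29) → index 4
j=4: u_4=269/420 ∈ [17/29, 26/29) → index 5
j=5: u_5=47/60 ∈ [17/29, 26/29) → index 5
j=6: u_6=389/420 ∈ [26/29, 1) → index 6

1 3 3 4 5 5 6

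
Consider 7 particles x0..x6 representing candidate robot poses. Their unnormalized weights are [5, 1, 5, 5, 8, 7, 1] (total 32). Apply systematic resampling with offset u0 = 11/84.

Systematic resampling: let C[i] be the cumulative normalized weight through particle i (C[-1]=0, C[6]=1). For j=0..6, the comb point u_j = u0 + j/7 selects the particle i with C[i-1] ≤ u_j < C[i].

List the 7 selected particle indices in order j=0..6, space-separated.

C = [5/32, 3/16, 11/32, 1/2, 3/4, 31/32, 1]
j=0: u_0=11/84 ∈ [0, 5/32) → index 0
j=1: u_1=23/84 ∈ [3/16, 11/32) → index 2
j=2: u_2=5/12 ∈ [11/32, 1/2) → index 3
j=3: u_3=47/84 ∈ [1/2, 3/4) → index 4
j=4: u_4=59/84 ∈ [1/2, 3/4) → index 4
j=5: u_5=71/84 ∈ [3/4, 31/32) → index 5
j=6: u_6=83/84 ∈ [31/32, 1) → index 6

0 2 3 4 4 5 6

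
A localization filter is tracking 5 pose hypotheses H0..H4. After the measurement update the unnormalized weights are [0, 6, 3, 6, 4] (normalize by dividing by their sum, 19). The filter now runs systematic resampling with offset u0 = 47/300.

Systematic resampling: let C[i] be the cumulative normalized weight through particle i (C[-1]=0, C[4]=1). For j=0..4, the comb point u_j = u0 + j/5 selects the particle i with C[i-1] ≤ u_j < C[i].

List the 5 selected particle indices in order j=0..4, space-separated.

1 2 3 3 4

C = [0, 6/19, 9/19, 15/19, 1]
j=0: u_0=47/300 ∈ [0, 6/19) → index 1
j=1: u_1=107/300 ∈ [6/19, 9/19) → index 2
j=2: u_2=167/300 ∈ [9/19, 15/19) → index 3
j=3: u_3=227/300 ∈ [9/19, 15/19) → index 3
j=4: u_4=287/300 ∈ [15/19, 1) → index 4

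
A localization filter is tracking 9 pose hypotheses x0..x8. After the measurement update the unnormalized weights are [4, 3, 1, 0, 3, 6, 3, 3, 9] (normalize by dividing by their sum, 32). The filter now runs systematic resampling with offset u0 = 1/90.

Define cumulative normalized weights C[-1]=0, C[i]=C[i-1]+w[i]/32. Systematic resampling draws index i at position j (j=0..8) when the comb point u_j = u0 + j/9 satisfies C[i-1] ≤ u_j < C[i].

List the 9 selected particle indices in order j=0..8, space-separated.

C = [1/8, 7/32, 1/4, 1/4, 11/32, 17/32, 5/8, 23/32, 1]
j=0: u_0=1/90 ∈ [0, 1/8) → index 0
j=1: u_1=11/90 ∈ [0, 1/8) → index 0
j=2: u_2=7/30 ∈ [7/32, 1/4) → index 2
j=3: u_3=31/90 ∈ [11/32, 17/32) → index 5
j=4: u_4=41/90 ∈ [11/32, 17/32) → index 5
j=5: u_5=17/30 ∈ [17/32, 5/8) → index 6
j=6: u_6=61/90 ∈ [5/8, 23/32) → index 7
j=7: u_7=71/90 ∈ [23/32, 1) → index 8
j=8: u_8=9/10 ∈ [23/32, 1) → index 8

0 0 2 5 5 6 7 8 8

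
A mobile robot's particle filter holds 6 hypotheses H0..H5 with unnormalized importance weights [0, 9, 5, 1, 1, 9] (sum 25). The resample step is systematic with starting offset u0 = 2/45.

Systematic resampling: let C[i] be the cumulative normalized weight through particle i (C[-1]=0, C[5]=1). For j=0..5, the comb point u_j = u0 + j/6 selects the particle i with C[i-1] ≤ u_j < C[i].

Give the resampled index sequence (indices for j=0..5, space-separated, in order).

C = [0, 9/25, 14/25, 3/5, 16/25, 1]
j=0: u_0=2/45 ∈ [0, 9/25) → index 1
j=1: u_1=19/90 ∈ [0, 9/25) → index 1
j=2: u_2=17/45 ∈ [9/25, 14/25) → index 2
j=3: u_3=49/90 ∈ [9/25, 14/25) → index 2
j=4: u_4=32/45 ∈ [16/25, 1) → index 5
j=5: u_5=79/90 ∈ [16/25, 1) → index 5

1 1 2 2 5 5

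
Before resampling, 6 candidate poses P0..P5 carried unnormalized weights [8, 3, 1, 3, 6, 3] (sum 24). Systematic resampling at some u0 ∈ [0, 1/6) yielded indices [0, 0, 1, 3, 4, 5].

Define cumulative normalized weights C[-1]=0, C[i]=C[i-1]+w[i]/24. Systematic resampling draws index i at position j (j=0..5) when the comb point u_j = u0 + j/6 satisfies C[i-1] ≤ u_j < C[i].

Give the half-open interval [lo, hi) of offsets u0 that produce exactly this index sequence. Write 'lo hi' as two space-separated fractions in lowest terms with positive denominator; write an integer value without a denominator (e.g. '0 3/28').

C = [1/3, 11/24, 1/2, 5/8, 7/8, 1]
j=0 picked index 0: u0 ∈ [0, 1/3)
j=1 picked index 0: u0 ∈ [-1/6, 1/6)
j=2 picked index 1: u0 ∈ [0, 1/8)
j=3 picked index 3: u0 ∈ [0, 1/8)
j=4 picked index 4: u0 ∈ [-1/24, 5/24)
j=5 picked index 5: u0 ∈ [1/24, 1/6)
intersection: [1/24, 1/8)

1/24 1/8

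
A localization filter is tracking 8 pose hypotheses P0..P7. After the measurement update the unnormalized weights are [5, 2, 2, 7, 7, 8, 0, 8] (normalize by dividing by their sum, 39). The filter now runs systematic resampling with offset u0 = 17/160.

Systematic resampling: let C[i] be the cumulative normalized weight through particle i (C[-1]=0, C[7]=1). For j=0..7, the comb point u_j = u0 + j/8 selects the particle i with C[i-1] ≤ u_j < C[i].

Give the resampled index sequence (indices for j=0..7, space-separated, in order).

C = [5/39, 7/39, 3/13, 16/39, 23/39, 31/39, 31/39, 1]
j=0: u_0=17/160 ∈ [0, 5/39) → index 0
j=1: u_1=37/160 ∈ [3/13, 16/39) → index 3
j=2: u_2=57/160 ∈ [3/13, 16/39) → index 3
j=3: u_3=77/160 ∈ [16/39, 23/39) → index 4
j=4: u_4=97/160 ∈ [23/39, 31/39) → index 5
j=5: u_5=117/160 ∈ [23/39, 31/39) → index 5
j=6: u_6=137/160 ∈ [31/39, 1) → index 7
j=7: u_7=157/160 ∈ [31/39, 1) → index 7

0 3 3 4 5 5 7 7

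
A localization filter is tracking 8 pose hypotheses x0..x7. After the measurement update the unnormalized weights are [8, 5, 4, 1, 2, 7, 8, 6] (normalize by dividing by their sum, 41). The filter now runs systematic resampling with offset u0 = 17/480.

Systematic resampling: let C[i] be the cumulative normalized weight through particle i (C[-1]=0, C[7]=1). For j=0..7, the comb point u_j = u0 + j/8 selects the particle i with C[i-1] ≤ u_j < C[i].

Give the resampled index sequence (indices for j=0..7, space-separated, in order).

C = [8/41, 13/41, 17/41, 18/41, 20/41, 27/41, 35/41, 1]
j=0: u_0=17/480 ∈ [0, 8/41) → index 0
j=1: u_1=77/480 ∈ [0, 8/41) → index 0
j=2: u_2=137/480 ∈ [8/41, 13/41) → index 1
j=3: u_3=197/480 ∈ [13/41, 17/41) → index 2
j=4: u_4=257/480 ∈ [20/41, 27/41) → index 5
j=5: u_5=317/480 ∈ [27/41, 35/41) → index 6
j=6: u_6=377/480 ∈ [27/41, 35/41) → index 6
j=7: u_7=437/480 ∈ [35/41, 1) → index 7

0 0 1 2 5 6 6 7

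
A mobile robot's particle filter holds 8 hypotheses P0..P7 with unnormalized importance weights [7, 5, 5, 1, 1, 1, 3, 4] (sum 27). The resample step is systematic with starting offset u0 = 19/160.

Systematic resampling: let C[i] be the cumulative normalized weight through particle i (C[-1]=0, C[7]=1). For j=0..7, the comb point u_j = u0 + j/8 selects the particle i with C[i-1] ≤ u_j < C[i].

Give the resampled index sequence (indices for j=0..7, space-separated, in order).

0 0 1 2 2 6 7 7

C = [7/27, 4/9, 17/27, 2/3, 19/27, 20/27, 23/27, 1]
j=0: u_0=19/160 ∈ [0, 7/27) → index 0
j=1: u_1=39/160 ∈ [0, 7/27) → index 0
j=2: u_2=59/160 ∈ [7/27, 4/9) → index 1
j=3: u_3=79/160 ∈ [4/9, 17/27) → index 2
j=4: u_4=99/160 ∈ [4/9, 17/27) → index 2
j=5: u_5=119/160 ∈ [20/27, 23/27) → index 6
j=6: u_6=139/160 ∈ [23/27, 1) → index 7
j=7: u_7=159/160 ∈ [23/27, 1) → index 7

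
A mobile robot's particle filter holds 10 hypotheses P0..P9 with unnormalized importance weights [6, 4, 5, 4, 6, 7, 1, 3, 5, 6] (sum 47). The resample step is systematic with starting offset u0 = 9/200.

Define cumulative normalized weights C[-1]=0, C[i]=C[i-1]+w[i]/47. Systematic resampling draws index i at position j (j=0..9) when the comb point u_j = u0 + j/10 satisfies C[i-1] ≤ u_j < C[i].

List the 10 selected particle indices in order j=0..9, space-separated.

C = [6/47, 10/47, 15/47, 19/47, 25/47, 32/47, 33/47, 36/47, 41/47, 1]
j=0: u_0=9/200 ∈ [0, 6/47) → index 0
j=1: u_1=29/200 ∈ [6/47, 10/47) → index 1
j=2: u_2=49/200 ∈ [10/47, 15/47) → index 2
j=3: u_3=69/200 ∈ [15/47, 19/47) → index 3
j=4: u_4=89/200 ∈ [19/47, 25/47) → index 4
j=5: u_5=109/200 ∈ [25/47, 32/47) → index 5
j=6: u_6=129/200 ∈ [25/47, 32/47) → index 5
j=7: u_7=149/200 ∈ [33/47, 36/47) → index 7
j=8: u_8=169/200 ∈ [36/47, 41/47) → index 8
j=9: u_9=189/200 ∈ [41/47, 1) → index 9

0 1 2 3 4 5 5 7 8 9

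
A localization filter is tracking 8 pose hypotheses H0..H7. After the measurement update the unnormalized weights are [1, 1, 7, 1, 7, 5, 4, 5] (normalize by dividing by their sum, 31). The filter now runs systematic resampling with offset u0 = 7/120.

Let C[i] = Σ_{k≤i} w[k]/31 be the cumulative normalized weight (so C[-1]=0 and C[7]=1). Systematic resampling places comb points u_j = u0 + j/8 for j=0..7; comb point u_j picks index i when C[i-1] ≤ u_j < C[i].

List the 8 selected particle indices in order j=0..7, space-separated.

C = [1/31, 2/31, 9/31, 10/31, 17/31, 22/31, 26/31, 1]
j=0: u_0=7/120 ∈ [1/31, 2/31) → index 1
j=1: u_1=11/60 ∈ [2/31, 9/31) → index 2
j=2: u_2=37/120 ∈ [9/31, 10/31) → index 3
j=3: u_3=13/30 ∈ [10/31, 17/31) → index 4
j=4: u_4=67/120 ∈ [17/31, 22/31) → index 5
j=5: u_5=41/60 ∈ [17/31, 22/31) → index 5
j=6: u_6=97/120 ∈ [22/31, 26/31) → index 6
j=7: u_7=14/15 ∈ [26/31, 1) → index 7

1 2 3 4 5 5 6 7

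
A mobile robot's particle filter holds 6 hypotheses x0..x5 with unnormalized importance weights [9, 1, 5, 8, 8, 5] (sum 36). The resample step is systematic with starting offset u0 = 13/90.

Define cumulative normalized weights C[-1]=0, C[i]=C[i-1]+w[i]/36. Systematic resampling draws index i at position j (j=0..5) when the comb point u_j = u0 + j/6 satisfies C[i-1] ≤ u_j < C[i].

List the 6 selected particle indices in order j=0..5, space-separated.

0 2 3 4 4 5

C = [1/4, 5/18, 5/12, 23/36, 31/36, 1]
j=0: u_0=13/90 ∈ [0, 1/4) → index 0
j=1: u_1=14/45 ∈ [5/18, 5/12) → index 2
j=2: u_2=43/90 ∈ [5/12, 23/36) → index 3
j=3: u_3=29/45 ∈ [23/36, 31/36) → index 4
j=4: u_4=73/90 ∈ [23/36, 31/36) → index 4
j=5: u_5=44/45 ∈ [31/36, 1) → index 5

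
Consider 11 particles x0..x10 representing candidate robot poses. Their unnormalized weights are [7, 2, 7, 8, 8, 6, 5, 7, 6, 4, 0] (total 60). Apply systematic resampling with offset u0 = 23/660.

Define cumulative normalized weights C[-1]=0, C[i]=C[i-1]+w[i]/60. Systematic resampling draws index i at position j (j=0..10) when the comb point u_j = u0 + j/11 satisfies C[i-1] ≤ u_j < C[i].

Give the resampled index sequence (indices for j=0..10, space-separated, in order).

C = [7/60, 3/20, 4/15, 2/5, 8/15, 19/30, 43/60, 5/6, 14/15, 1, 1]
j=0: u_0=23/660 ∈ [0, 7/60) → index 0
j=1: u_1=83/660 ∈ [7/60, 3/20) → index 1
j=2: u_2=13/60 ∈ [3/20, 4/15) → index 2
j=3: u_3=203/660 ∈ [4/15, 2/5) → index 3
j=4: u_4=263/660 ∈ [4/15, 2/5) → index 3
j=5: u_5=323/660 ∈ [2/5, 8/15) → index 4
j=6: u_6=383/660 ∈ [8/15, 19/30) → index 5
j=7: u_7=443/660 ∈ [19/30, 43/60) → index 6
j=8: u_8=503/660 ∈ [43/60, 5/6) → index 7
j=9: u_9=563/660 ∈ [5/6, 14/15) → index 8
j=10: u_10=623/660 ∈ [14/15, 1) → index 9

0 1 2 3 3 4 5 6 7 8 9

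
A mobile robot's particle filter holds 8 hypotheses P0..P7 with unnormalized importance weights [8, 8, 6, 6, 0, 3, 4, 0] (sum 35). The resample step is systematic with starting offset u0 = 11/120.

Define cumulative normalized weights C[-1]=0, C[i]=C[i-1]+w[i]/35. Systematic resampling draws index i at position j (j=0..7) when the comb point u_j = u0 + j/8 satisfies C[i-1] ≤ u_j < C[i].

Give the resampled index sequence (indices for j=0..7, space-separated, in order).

0 0 1 2 2 3 5 6

C = [8/35, 16/35, 22/35, 4/5, 4/5, 31/35, 1, 1]
j=0: u_0=11/120 ∈ [0, 8/35) → index 0
j=1: u_1=13/60 ∈ [0, 8/35) → index 0
j=2: u_2=41/120 ∈ [8/35, 16/35) → index 1
j=3: u_3=7/15 ∈ [16/35, 22/35) → index 2
j=4: u_4=71/120 ∈ [16/35, 22/35) → index 2
j=5: u_5=43/60 ∈ [22/35, 4/5) → index 3
j=6: u_6=101/120 ∈ [4/5, 31/35) → index 5
j=7: u_7=29/30 ∈ [31/35, 1) → index 6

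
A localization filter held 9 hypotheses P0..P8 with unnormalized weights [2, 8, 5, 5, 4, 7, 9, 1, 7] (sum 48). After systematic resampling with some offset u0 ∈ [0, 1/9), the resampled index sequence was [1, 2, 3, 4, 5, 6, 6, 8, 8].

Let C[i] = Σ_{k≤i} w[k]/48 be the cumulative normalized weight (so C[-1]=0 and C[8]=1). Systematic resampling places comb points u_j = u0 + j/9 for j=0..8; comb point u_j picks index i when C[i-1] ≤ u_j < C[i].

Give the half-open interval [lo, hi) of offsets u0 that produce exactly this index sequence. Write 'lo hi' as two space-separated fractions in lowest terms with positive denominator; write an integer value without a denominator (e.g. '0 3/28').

C = [1/24, 5/24, 5/16, 5/12, 1/2, 31/48, 5/6, 41/48, 1]
j=0 picked index 1: u0 ∈ [1/24, 5/24)
j=1 picked index 2: u0 ∈ [7/72, 29/144)
j=2 picked index 3: u0 ∈ [13/144, 7/36)
j=3 picked index 4: u0 ∈ [1/12, 1/6)
j=4 picked index 5: u0 ∈ [1/18, 29/144)
j=5 picked index 6: u0 ∈ [13/144, 5/18)
j=6 picked index 6: u0 ∈ [-1/48, 1/6)
j=7 picked index 8: u0 ∈ [11/144, 2/9)
j=8 picked index 8: u0 ∈ [-5/144, 1/9)
intersection: [7/72, 1/9)

7/72 1/9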